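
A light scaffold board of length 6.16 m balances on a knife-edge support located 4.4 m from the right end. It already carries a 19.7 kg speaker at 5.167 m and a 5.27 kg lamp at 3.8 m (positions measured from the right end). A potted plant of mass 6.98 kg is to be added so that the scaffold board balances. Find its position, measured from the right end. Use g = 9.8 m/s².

Take moments about the knife-edge support (at 4.4 m from the right end).
Speaker: 19.7 × 9.8 = 193.1 N down at 5.167 m → arm 0.767 m, τ = 193.1 × 0.767 = 148.1 N·m counterclockwise.
Lamp: 5.27 × 9.8 = 51.65 N down at 3.8 m → arm 0.6 m, τ = 51.65 × 0.6 = 30.99 N·m clockwise.
Net moment of existing loads = 117.1 N·m counterclockwise.
The potted plant weighs 6.98 × 9.8 = 68.4 N and must supply an equal clockwise moment, so its lever arm about the knife-edge support is 117.1 / 68.4 = 1.71 m.
That puts it at 4.4 − 1.71 = 2.69 m from the right end.

x ≈ 2.69 m from the right end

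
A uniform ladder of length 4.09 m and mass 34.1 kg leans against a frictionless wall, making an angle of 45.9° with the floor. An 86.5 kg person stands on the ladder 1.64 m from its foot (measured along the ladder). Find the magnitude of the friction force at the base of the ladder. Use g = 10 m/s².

Take moments about the foot of the ladder.
Ladder weight 34.1×10 = 341 N acts at 2.045 m along the ladder; its horizontal arm is 2.045·cos45.9° = 1.423 m → τ = 485.2 N·m clockwise.
Person: 86.5×10 = 865 N at 1.64 m → arm 1.141 m → τ = 987 N·m clockwise.
Wall normal N acts horizontally at the top; its moment arm is the height L sinθ = 4.09·sin45.9° = 2.937 m, counterclockwise.
Στ = 0 ⇒ N × 2.937 = 1472 ⇒ N = 501 N.
ΣFx = 0: friction at the foot balances the wall's push, so f = N_wall = 501 N.

f ≈ 501 N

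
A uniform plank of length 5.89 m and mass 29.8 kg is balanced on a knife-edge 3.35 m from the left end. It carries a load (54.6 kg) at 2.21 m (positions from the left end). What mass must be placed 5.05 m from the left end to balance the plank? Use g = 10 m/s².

m ≈ 43.7 kg

Choose the knife-edge (at 3.35 m from the left end) as the axis so the support reaction has zero arm there.
Beam weight: 29.8 × 10 = 298 N down at 2.945 m → arm 0.405 m, τ = 298 × 0.405 = 120.7 N·m counterclockwise.
Load: 54.6 × 10 = 546 N down at 2.21 m → arm 1.14 m, τ = 546 × 1.14 = 622.4 N·m counterclockwise.
Net moment of known loads = 743.1 N·m counterclockwise.
An unknown mass m at 5.05 m has arm 1.7 m; its moment is m·g·1.7 clockwise.
Balancing moments: m × 10 × 1.7 = 743.1, giving m = 743.1 / (10 × 1.7) = 43.7 kg.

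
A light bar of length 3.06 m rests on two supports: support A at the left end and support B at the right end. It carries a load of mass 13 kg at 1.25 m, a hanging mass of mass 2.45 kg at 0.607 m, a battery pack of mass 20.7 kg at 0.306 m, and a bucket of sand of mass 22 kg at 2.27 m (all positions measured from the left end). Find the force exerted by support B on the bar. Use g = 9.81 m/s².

R_B ≈ 237 N

Take moments about support A.
Load: 13 × 9.81 = 127.5 N down at 1.25 m → arm 1.25 m, τ = 127.5 × 1.25 = 159.4 N·m clockwise.
Hanging mass: 2.45 × 9.81 = 24.03 N down at 0.607 m → arm 0.607 m, τ = 24.03 × 0.607 = 14.59 N·m clockwise.
Battery pack: 20.7 × 9.81 = 203.1 N down at 0.306 m → arm 0.306 m, τ = 203.1 × 0.306 = 62.15 N·m clockwise.
Bucket of sand: 22 × 9.81 = 215.8 N down at 2.27 m → arm 2.27 m, τ = 215.8 × 2.27 = 489.9 N·m clockwise.
Net load moment about support A = 726 N·m clockwise.
Reaction R at support B is upward at 3.06 m, arm 3.06 m → moment R × 3.06 counterclockwise.
Balancing moments: R × 3.06 = 726, giving R = 237 N.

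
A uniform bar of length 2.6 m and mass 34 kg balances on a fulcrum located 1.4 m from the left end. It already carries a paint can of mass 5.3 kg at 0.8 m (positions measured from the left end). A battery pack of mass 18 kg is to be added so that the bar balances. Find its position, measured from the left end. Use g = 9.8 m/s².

x ≈ 1.77 m from the left end

Choose the fulcrum (at 1.4 m from the left end) as the axis so the support reaction has zero arm there.
Beam weight: 34 × 9.8 = 333.2 N down at 1.3 m → arm 0.1 m, τ = 333.2 × 0.1 = 33.32 N·m counterclockwise.
Paint can: 5.3 × 9.8 = 51.94 N down at 0.8 m → arm 0.6 m, τ = 51.94 × 0.6 = 31.16 N·m counterclockwise.
Net moment of existing loads = 64.48 N·m counterclockwise.
The battery pack weighs 18 × 9.8 = 176.4 N and must supply an equal clockwise moment, so its lever arm about the fulcrum is 64.48 / 176.4 = 0.366 m.
That puts it at 1.4 + 0.366 = 1.77 m from the left end.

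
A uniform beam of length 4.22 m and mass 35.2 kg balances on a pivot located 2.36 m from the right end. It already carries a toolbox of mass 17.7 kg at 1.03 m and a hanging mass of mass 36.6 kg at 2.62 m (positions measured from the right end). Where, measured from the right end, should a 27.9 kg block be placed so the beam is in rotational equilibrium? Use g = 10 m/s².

x ≈ 3.18 m from the right end

Sum moments about the pivot (at 2.36 m from the right end) (the support reaction has zero arm there).
Beam weight: 35.2 × 10 = 352 N down at 2.11 m → arm 0.25 m, τ = 352 × 0.25 = 88 N·m clockwise.
Toolbox: 17.7 × 10 = 177 N down at 1.03 m → arm 1.33 m, τ = 177 × 1.33 = 235.4 N·m clockwise.
Hanging mass: 36.6 × 10 = 366 N down at 2.62 m → arm 0.26 m, τ = 366 × 0.26 = 95.16 N·m counterclockwise.
Net moment of existing loads = 228.2 N·m clockwise.
The block weighs 27.9 × 10 = 279 N and must supply an equal counterclockwise moment, so its lever arm about the pivot is 228.2 / 279 = 0.818 m.
That puts it at 2.36 + 0.818 = 3.18 m from the right end.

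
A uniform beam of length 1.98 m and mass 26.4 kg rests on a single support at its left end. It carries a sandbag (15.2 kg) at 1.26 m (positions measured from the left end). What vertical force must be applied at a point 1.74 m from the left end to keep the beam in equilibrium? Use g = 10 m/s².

F ≈ 260 N

About the left end:
Beam weight: 26.4 × 10 = 264 N down at 0.99 m → arm 0.99 m, τ = 264 × 0.99 = 261.4 N·m clockwise.
Sandbag: 15.2 × 10 = 152 N down at 1.26 m → arm 1.26 m, τ = 152 × 1.26 = 191.5 N·m clockwise.
Net moment of the loads = 452.9 N·m clockwise.
The upward force F acts at a point 1.74 m from the left end, arm 1.74 m, giving F × 1.74 counterclockwise.
Setting net torque to zero: F × 1.74 = 452.9 → F = 452.9 / 1.74 = 260 N.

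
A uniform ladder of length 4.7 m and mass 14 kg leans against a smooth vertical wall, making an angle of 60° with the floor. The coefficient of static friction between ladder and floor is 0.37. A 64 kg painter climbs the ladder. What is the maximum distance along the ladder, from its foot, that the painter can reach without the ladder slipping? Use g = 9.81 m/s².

About the foot of the ladder:
Ladder weight 14×9.81 = 137.3 N acts at 2.35 m along the ladder; its horizontal arm is 2.35·cos60° = 1.175 m → τ = 161.3 N·m clockwise.
Painter weight 64×9.81 = 627.8 N at distance d → arm d·cos60° → τ = 627.8·d·0.5 clockwise.
Wall normal N at the top has arm L sinθ = 4.07 m counterclockwise, so Στ = 0 gives N·4.07 = 161.3 + 313.9·d.
ΣFy = 0 ⇒ N_floor = 765.1 N, so the maximum friction is μ_s·N_floor = 0.37×765.1 = 283.1 N. ΣFx = 0 ⇒ N_wall = f, so at the slipping point N = 283.1 N.
Substituting: 283.1×4.07 = 161.3 + 313.9·d ⇒ d = (1152 − 161.3) / 313.9 = 3.16 m.

d ≈ 3.16 m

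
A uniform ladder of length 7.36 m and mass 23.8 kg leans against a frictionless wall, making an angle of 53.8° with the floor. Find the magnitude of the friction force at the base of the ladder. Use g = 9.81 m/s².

f ≈ 85.4 N

Take moments about the foot of the ladder.
Ladder weight 23.8×9.81 = 233.5 N acts at 3.68 m along the ladder; its horizontal arm is 3.68·cos53.8° = 2.173 m → τ = 507.4 N·m clockwise.
Wall normal N acts horizontally at the top; its moment arm is the height L sinθ = 7.36·sin53.8° = 5.939 m, counterclockwise.
Στ = 0 ⇒ N × 5.939 = 507.4 ⇒ N = 85.4 N.
ΣFx = 0: friction at the foot balances the wall's push, so f = N_wall = 85.4 N.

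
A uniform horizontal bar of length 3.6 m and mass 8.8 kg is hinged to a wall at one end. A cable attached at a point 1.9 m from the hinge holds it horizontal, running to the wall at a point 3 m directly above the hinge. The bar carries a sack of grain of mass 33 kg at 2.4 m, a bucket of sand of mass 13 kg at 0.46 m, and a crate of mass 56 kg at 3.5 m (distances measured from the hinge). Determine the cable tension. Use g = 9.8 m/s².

About the hinge:
Beam weight: 8.8 × 9.8 = 86.24 N down at 1.8 m → arm 1.8 m, τ = 86.24 × 1.8 = 155.2 N·m clockwise.
Sack of grain: 33 × 9.8 = 323.4 N down at 2.4 m → arm 2.4 m, τ = 323.4 × 2.4 = 776.2 N·m clockwise.
Bucket of sand: 13 × 9.8 = 127.4 N down at 0.46 m → arm 0.46 m, τ = 127.4 × 0.46 = 58.6 N·m clockwise.
Crate: 56 × 9.8 = 548.8 N down at 3.5 m → arm 3.5 m, τ = 548.8 × 3.5 = 1921 N·m clockwise.
Total clockwise load moment = 2911 N·m.
The cable tension T acts at 1.9 m; only its component perpendicular to the bar, T sinθ, produces torque. sinθ = h/√(h²+d²) = 3/√(3²+1.9²) = 0.8448.
For rotational equilibrium, T × 1.9 × 0.8448 = 2911, so T = 2911 / 1.605 = 1810 N.

T ≈ 1810 N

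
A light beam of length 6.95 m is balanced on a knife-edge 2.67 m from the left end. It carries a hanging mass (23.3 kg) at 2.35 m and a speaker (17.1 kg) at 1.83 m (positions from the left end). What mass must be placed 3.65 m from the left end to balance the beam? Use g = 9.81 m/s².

Choose the knife-edge (at 2.67 m from the left end) as the axis so the support reaction has zero arm there.
Hanging mass: 23.3 × 9.81 = 228.6 N down at 2.35 m → arm 0.32 m, τ = 228.6 × 0.32 = 73.15 N·m counterclockwise.
Speaker: 17.1 × 9.81 = 167.8 N down at 1.83 m → arm 0.84 m, τ = 167.8 × 0.84 = 141 N·m counterclockwise.
Net moment of known loads = 214.2 N·m counterclockwise.
An unknown mass m at 3.65 m has arm 0.98 m; its moment is m·g·0.98 clockwise.
Balancing moments: m × 9.81 × 0.98 = 214.2, giving m = 214.2 / (9.81 × 0.98) = 22.3 kg.

m ≈ 22.3 kg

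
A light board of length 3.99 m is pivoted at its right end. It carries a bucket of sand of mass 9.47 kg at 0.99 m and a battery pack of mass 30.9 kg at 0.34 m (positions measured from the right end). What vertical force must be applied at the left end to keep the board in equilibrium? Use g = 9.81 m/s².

F ≈ 48.9 N

Taking torques about the right end:
Bucket of sand: 9.47 × 9.81 = 92.9 N down at 0.99 m → arm 0.99 m, τ = 92.9 × 0.99 = 91.97 N·m counterclockwise.
Battery pack: 30.9 × 9.81 = 303.1 N down at 0.34 m → arm 0.34 m, τ = 303.1 × 0.34 = 103.1 N·m counterclockwise.
Net moment of the loads = 195.1 N·m counterclockwise.
The upward force F acts at the left end, arm 3.99 m, giving F × 3.99 clockwise.
Setting net torque to zero: F × 3.99 = 195.1 → F = 195.1 / 3.99 = 48.9 N.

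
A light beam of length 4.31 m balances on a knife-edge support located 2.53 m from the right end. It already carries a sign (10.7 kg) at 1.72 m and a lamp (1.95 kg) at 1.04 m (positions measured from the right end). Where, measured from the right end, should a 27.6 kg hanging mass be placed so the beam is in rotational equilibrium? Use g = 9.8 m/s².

x ≈ 2.95 m from the right end

Choose the knife-edge support (at 2.53 m from the right end) as the axis so the support reaction has zero arm there.
Sign: 10.7 × 9.8 = 104.9 N down at 1.72 m → arm 0.81 m, τ = 104.9 × 0.81 = 84.97 N·m clockwise.
Lamp: 1.95 × 9.8 = 19.11 N down at 1.04 m → arm 1.49 m, τ = 19.11 × 1.49 = 28.47 N·m clockwise.
Net moment of existing loads = 113.4 N·m clockwise.
The hanging mass weighs 27.6 × 9.8 = 270.5 N and must supply an equal counterclockwise moment, so its lever arm about the knife-edge support is 113.4 / 270.5 = 0.419 m.
That puts it at 2.53 + 0.419 = 2.95 m from the right end.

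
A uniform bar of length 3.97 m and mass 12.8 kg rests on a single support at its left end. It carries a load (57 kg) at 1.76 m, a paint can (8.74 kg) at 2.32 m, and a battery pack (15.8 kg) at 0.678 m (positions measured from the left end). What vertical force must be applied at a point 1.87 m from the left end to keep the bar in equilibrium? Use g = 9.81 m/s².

Sum moments about the left end (the unknown pivot reaction has zero arm there).
Beam weight: 12.8 × 9.81 = 125.6 N down at 1.985 m → arm 1.985 m, τ = 125.6 × 1.985 = 249.3 N·m clockwise.
Load: 57 × 9.81 = 559.2 N down at 1.76 m → arm 1.76 m, τ = 559.2 × 1.76 = 984.2 N·m clockwise.
Paint can: 8.74 × 9.81 = 85.74 N down at 2.32 m → arm 2.32 m, τ = 85.74 × 2.32 = 198.9 N·m clockwise.
Battery pack: 15.8 × 9.81 = 155 N down at 0.678 m → arm 0.678 m, τ = 155 × 0.678 = 105.1 N·m clockwise.
Net moment of the loads = 1538 N·m clockwise.
The upward force F acts at a point 1.87 m from the left end, arm 1.87 m, giving F × 1.87 counterclockwise.
Balancing moments: F × 1.87 = 1538, giving F = 1538 / 1.87 = 822 N.

F ≈ 822 N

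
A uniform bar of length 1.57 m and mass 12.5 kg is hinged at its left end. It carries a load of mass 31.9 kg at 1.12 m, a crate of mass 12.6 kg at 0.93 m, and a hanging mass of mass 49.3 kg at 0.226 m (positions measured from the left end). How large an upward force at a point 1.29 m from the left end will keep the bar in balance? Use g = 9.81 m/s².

F ≈ 520 N

Take moments about the left end.
Beam weight: 12.5 × 9.81 = 122.6 N down at 0.785 m → arm 0.785 m, τ = 122.6 × 0.785 = 96.24 N·m clockwise.
Load: 31.9 × 9.81 = 312.9 N down at 1.12 m → arm 1.12 m, τ = 312.9 × 1.12 = 350.4 N·m clockwise.
Crate: 12.6 × 9.81 = 123.6 N down at 0.93 m → arm 0.93 m, τ = 123.6 × 0.93 = 114.9 N·m clockwise.
Hanging mass: 49.3 × 9.81 = 483.6 N down at 0.226 m → arm 0.226 m, τ = 483.6 × 0.226 = 109.3 N·m clockwise.
Net moment of the loads = 670.8 N·m clockwise.
The upward force F acts at a point 1.29 m from the left end, arm 1.29 m, giving F × 1.29 counterclockwise.
Setting net torque to zero: F × 1.29 = 670.8 → F = 670.8 / 1.29 = 520 N.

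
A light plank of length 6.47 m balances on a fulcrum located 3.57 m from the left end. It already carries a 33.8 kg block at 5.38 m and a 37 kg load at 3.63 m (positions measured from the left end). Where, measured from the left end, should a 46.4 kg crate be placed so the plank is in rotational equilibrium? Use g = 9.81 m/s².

x ≈ 2.2 m from the left end

Sum moments about the fulcrum (at 3.57 m from the left end) (the support reaction has zero arm there).
Block: 33.8 × 9.81 = 331.6 N down at 5.38 m → arm 1.81 m, τ = 331.6 × 1.81 = 600.2 N·m clockwise.
Load: 37 × 9.81 = 363 N down at 3.63 m → arm 0.06 m, τ = 363 × 0.06 = 21.78 N·m clockwise.
Net moment of existing loads = 622 N·m clockwise.
The crate weighs 46.4 × 9.81 = 455.2 N and must supply an equal counterclockwise moment, so its lever arm about the fulcrum is 622 / 455.2 = 1.37 m.
That puts it at 3.57 − 1.37 = 2.2 m from the left end.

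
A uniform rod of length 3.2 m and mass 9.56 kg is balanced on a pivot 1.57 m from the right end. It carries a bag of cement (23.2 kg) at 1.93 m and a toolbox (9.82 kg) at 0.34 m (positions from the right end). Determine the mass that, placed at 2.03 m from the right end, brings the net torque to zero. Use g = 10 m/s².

m ≈ 7.48 kg

Choose the pivot (at 1.57 m from the right end) as the axis so the support reaction has zero arm there.
Beam weight: 9.56 × 10 = 95.6 N down at 1.6 m → arm 0.03 m, τ = 95.6 × 0.03 = 2.868 N·m counterclockwise.
Bag of cement: 23.2 × 10 = 232 N down at 1.93 m → arm 0.36 m, τ = 232 × 0.36 = 83.52 N·m counterclockwise.
Toolbox: 9.82 × 10 = 98.2 N down at 0.34 m → arm 1.23 m, τ = 98.2 × 1.23 = 120.8 N·m clockwise.
Net moment of known loads = 34.41 N·m clockwise.
An unknown mass m at 2.03 m has arm 0.46 m; its moment is m·g·0.46 counterclockwise.
For rotational equilibrium, m × 10 × 0.46 = 34.41, so m = 34.41 / (10 × 0.46) = 7.48 kg.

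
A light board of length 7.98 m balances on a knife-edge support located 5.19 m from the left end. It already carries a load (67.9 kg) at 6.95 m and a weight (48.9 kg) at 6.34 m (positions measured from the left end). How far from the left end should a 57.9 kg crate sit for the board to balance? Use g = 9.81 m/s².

Sum moments about the knife-edge support (at 5.19 m from the left end) (the support reaction has zero arm there).
Load: 67.9 × 9.81 = 666.1 N down at 6.95 m → arm 1.76 m, τ = 666.1 × 1.76 = 1172 N·m clockwise.
Weight: 48.9 × 9.81 = 479.7 N down at 6.34 m → arm 1.15 m, τ = 479.7 × 1.15 = 551.7 N·m clockwise.
Net moment of existing loads = 1724 N·m clockwise.
The crate weighs 57.9 × 9.81 = 568 N and must supply an equal counterclockwise moment, so its lever arm about the knife-edge support is 1724 / 568 = 3.04 m.
That puts it at 5.19 − 3.04 = 2.15 m from the left end.

x ≈ 2.15 m from the left end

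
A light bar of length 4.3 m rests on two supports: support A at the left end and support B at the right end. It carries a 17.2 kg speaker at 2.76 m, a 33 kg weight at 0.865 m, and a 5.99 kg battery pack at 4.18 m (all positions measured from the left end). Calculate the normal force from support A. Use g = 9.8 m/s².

R_A ≈ 320 N

Take moments about support B.
Speaker: 17.2 × 9.8 = 168.6 N down at 2.76 m → arm 1.54 m, τ = 168.6 × 1.54 = 259.6 N·m counterclockwise.
Weight: 33 × 9.8 = 323.4 N down at 0.865 m → arm 3.435 m, τ = 323.4 × 3.435 = 1111 N·m counterclockwise.
Battery pack: 5.99 × 9.8 = 58.7 N down at 4.18 m → arm 0.12 m, τ = 58.7 × 0.12 = 7.044 N·m counterclockwise.
Net load moment about support B = 1378 N·m counterclockwise.
Reaction R at support A is upward at 0 m, arm 4.3 m → moment R × 4.3 clockwise.
Setting net torque to zero: R × 4.3 = 1378 → R = 320 N.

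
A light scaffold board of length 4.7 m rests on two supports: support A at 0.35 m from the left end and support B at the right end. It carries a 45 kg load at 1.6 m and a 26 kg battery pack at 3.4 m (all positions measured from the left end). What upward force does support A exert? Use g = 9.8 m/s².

R_A ≈ 390 N

Take moments about support B.
Load: 45 × 9.8 = 441 N down at 1.6 m → arm 3.1 m, τ = 441 × 3.1 = 1367 N·m counterclockwise.
Battery pack: 26 × 9.8 = 254.8 N down at 3.4 m → arm 1.3 m, τ = 254.8 × 1.3 = 331.2 N·m counterclockwise.
Net load moment about support B = 1698 N·m counterclockwise.
Reaction R at support A is upward at 0.35 m, arm 4.35 m → moment R × 4.35 clockwise.
Setting net torque to zero: R × 4.35 = 1698 → R = 390 N.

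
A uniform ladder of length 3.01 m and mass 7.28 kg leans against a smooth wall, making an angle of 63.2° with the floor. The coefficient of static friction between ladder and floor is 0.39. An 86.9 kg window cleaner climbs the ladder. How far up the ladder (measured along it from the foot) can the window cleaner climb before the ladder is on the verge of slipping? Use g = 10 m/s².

d ≈ 2.39 m

About the foot of the ladder:
Ladder weight 7.28×10 = 72.8 N acts at 1.505 m along the ladder; its horizontal arm is 1.505·cos63.2° = 0.6786 m → τ = 49.4 N·m clockwise.
Window cleaner weight 86.9×10 = 869 N at distance d → arm d·cos63.2° → τ = 869·d·0.4509 clockwise.
Wall normal N at the top has arm L sinθ = 2.687 m counterclockwise, so Στ = 0 gives N·2.687 = 49.4 + 391.8·d.
ΣFy = 0 ⇒ N_floor = 941.8 N, so the maximum friction is μ_s·N_floor = 0.39×941.8 = 367.3 N. ΣFx = 0 ⇒ N_wall = f, so at the slipping point N = 367.3 N.
Substituting: 367.3×2.687 = 49.4 + 391.8·d ⇒ d = (986.9 − 49.4) / 391.8 = 2.39 m.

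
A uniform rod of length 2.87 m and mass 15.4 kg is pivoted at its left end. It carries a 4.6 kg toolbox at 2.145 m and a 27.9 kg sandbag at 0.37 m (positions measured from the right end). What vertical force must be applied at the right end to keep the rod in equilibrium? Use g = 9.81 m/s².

Taking torques about the left end:
Beam weight: 15.4 × 9.81 = 151.1 N down at 1.435 m → arm 1.435 m, τ = 151.1 × 1.435 = 216.8 N·m clockwise.
Toolbox: 4.6 × 9.81 = 45.13 N down at 2.145 m → arm 0.725 m, τ = 45.13 × 0.725 = 32.72 N·m clockwise.
Sandbag: 27.9 × 9.81 = 273.7 N down at 0.37 m → arm 2.5 m, τ = 273.7 × 2.5 = 684.2 N·m clockwise.
Net moment of the loads = 933.7 N·m clockwise.
The upward force F acts at the right end, arm 2.87 m, giving F × 2.87 counterclockwise.
For rotational equilibrium, F × 2.87 = 933.7, so F = 933.7 / 2.87 = 325 N.

F ≈ 325 N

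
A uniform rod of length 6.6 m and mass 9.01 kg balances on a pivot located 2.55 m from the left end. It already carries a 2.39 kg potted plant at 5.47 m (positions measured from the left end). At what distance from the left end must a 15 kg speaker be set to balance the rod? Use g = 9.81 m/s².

Choose the pivot (at 2.55 m from the left end) as the axis so the support reaction has zero arm there.
Beam weight: 9.01 × 9.81 = 88.39 N down at 3.3 m → arm 0.75 m, τ = 88.39 × 0.75 = 66.29 N·m clockwise.
Potted plant: 2.39 × 9.81 = 23.45 N down at 5.47 m → arm 2.92 m, τ = 23.45 × 2.92 = 68.47 N·m clockwise.
Net moment of existing loads = 134.8 N·m clockwise.
The speaker weighs 15 × 9.81 = 147.2 N and must supply an equal counterclockwise moment, so its lever arm about the pivot is 134.8 / 147.2 = 0.916 m.
That puts it at 2.55 − 0.916 = 1.63 m from the left end.

x ≈ 1.63 m from the left end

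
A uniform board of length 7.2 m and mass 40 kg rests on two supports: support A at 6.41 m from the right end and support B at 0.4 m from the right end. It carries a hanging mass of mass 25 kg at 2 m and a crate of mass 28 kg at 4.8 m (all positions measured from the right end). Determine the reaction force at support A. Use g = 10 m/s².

R_A ≈ 485 N

Sum moments about support B (its reaction then has zero moment arm).
Beam weight: 40 × 10 = 400 N down at 3.6 m → arm 3.2 m, τ = 400 × 3.2 = 1280 N·m counterclockwise.
Hanging mass: 25 × 10 = 250 N down at 2 m → arm 1.6 m, τ = 250 × 1.6 = 400 N·m counterclockwise.
Crate: 28 × 10 = 280 N down at 4.8 m → arm 4.4 m, τ = 280 × 4.4 = 1232 N·m counterclockwise.
Net load moment about support B = 2912 N·m counterclockwise.
Reaction R at support A is upward at 6.41 m, arm 6.01 m → moment R × 6.01 clockwise.
Setting net torque to zero: R × 6.01 = 2912 → R = 485 N.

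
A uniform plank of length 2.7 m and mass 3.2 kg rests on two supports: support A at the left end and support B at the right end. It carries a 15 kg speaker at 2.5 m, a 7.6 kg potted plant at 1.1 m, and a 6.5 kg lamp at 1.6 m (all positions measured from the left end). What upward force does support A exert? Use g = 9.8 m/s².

R_A ≈ 96.7 N

Sum moments about support B (its reaction then has zero moment arm).
Beam weight: 3.2 × 9.8 = 31.36 N down at 1.35 m → arm 1.35 m, τ = 31.36 × 1.35 = 42.34 N·m counterclockwise.
Speaker: 15 × 9.8 = 147 N down at 2.5 m → arm 0.2 m, τ = 147 × 0.2 = 29.4 N·m counterclockwise.
Potted plant: 7.6 × 9.8 = 74.48 N down at 1.1 m → arm 1.6 m, τ = 74.48 × 1.6 = 119.2 N·m counterclockwise.
Lamp: 6.5 × 9.8 = 63.7 N down at 1.6 m → arm 1.1 m, τ = 63.7 × 1.1 = 70.07 N·m counterclockwise.
Net load moment about support B = 261 N·m counterclockwise.
Reaction R at support A is upward at 0 m, arm 2.7 m → moment R × 2.7 clockwise.
Balancing moments: R × 2.7 = 261, giving R = 96.7 N.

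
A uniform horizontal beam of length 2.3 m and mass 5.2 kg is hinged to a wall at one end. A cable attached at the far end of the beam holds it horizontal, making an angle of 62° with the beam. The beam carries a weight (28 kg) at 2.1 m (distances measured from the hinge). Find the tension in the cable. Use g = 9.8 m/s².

Taking torques about the hinge:
Beam weight: 5.2 × 9.8 = 50.96 N down at 1.15 m → arm 1.15 m, τ = 50.96 × 1.15 = 58.6 N·m clockwise.
Weight: 28 × 9.8 = 274.4 N down at 2.1 m → arm 2.1 m, τ = 274.4 × 2.1 = 576.2 N·m clockwise.
Total clockwise load moment = 634.8 N·m.
The cable tension T acts at 2.3 m; only its component perpendicular to the beam, T sinθ, produces torque. sin 62° = 0.8829.
Balancing moments: T × 2.3 × 0.8829 = 634.8, giving T = 634.8 / 2.031 = 313 N.

T ≈ 313 N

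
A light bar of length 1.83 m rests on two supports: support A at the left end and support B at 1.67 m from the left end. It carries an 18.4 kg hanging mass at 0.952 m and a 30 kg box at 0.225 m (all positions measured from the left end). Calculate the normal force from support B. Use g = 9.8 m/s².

About support A:
Hanging mass: 18.4 × 9.8 = 180.3 N down at 0.952 m → arm 0.952 m, τ = 180.3 × 0.952 = 171.6 N·m clockwise.
Box: 30 × 9.8 = 294 N down at 0.225 m → arm 0.225 m, τ = 294 × 0.225 = 66.15 N·m clockwise.
Net load moment about support A = 237.8 N·m clockwise.
Reaction R at support B is upward at 1.67 m, arm 1.67 m → moment R × 1.67 counterclockwise.
Setting net torque to zero: R × 1.67 = 237.8 → R = 142 N.

R_B ≈ 142 N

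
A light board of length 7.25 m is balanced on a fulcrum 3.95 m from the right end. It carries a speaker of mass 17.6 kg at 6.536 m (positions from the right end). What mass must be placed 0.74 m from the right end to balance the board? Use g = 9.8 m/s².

m ≈ 14.2 kg

Take moments about the fulcrum (at 3.95 m from the right end).
Speaker: 17.6 × 9.8 = 172.5 N down at 6.536 m → arm 2.586 m, τ = 172.5 × 2.586 = 446.1 N·m counterclockwise.
Net moment of known loads = 446.1 N·m counterclockwise.
An unknown mass m at 0.74 m has arm 3.21 m; its moment is m·g·3.21 clockwise.
Setting net torque to zero: m × 9.8 × 3.21 = 446.1 → m = 446.1 / (9.8 × 3.21) = 14.2 kg.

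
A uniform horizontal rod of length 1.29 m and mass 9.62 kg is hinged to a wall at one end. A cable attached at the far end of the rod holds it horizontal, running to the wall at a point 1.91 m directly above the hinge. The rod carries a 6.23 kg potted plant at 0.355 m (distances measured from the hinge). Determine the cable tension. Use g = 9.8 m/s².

T ≈ 77.2 N

Taking torques about the hinge:
Beam weight: 9.62 × 9.8 = 94.28 N down at 0.645 m → arm 0.645 m, τ = 94.28 × 0.645 = 60.81 N·m clockwise.
Potted plant: 6.23 × 9.8 = 61.05 N down at 0.355 m → arm 0.355 m, τ = 61.05 × 0.355 = 21.67 N·m clockwise.
Total clockwise load moment = 82.48 N·m.
The cable tension T acts at 1.29 m; only its component perpendicular to the rod, T sinθ, produces torque. sinθ = h/√(h²+d²) = 1.91/√(1.91²+1.29²) = 0.8287.
Balancing moments: T × 1.29 × 0.8287 = 82.48, giving T = 82.48 / 1.069 = 77.2 N.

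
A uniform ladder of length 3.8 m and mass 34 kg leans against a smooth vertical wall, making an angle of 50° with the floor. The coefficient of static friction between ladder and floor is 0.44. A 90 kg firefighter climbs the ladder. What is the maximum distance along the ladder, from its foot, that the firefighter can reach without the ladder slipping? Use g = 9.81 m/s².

Choose the foot of the ladder as the axis so the floor normal and friction both act there and drop out.
Ladder weight 34×9.81 = 333.5 N acts at 1.9 m along the ladder; its horizontal arm is 1.9·cos50° = 1.221 m → τ = 407.2 N·m clockwise.
Firefighter weight 90×9.81 = 882.9 N at distance d → arm d·cos50° → τ = 882.9·d·0.6428 clockwise.
Wall normal N at the top has arm L sinθ = 2.911 m counterclockwise, so Στ = 0 gives N·2.911 = 407.2 + 567.5·d.
ΣFy = 0 ⇒ N_floor = 1216 N, so the maximum friction is μ_s·N_floor = 0.44×1216 = 535 N. ΣFx = 0 ⇒ N_wall = f, so at the slipping point N = 535 N.
Substituting: 535×2.911 = 407.2 + 567.5·d ⇒ d = (1557 − 407.2) / 567.5 = 2.03 m.

d ≈ 2.03 m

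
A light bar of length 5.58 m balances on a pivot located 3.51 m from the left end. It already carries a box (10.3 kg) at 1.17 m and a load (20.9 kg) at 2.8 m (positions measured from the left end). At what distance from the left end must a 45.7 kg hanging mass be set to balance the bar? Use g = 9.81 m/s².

Sum moments about the pivot (at 3.51 m from the left end) (the support reaction has zero arm there).
Box: 10.3 × 9.81 = 101 N down at 1.17 m → arm 2.34 m, τ = 101 × 2.34 = 236.3 N·m counterclockwise.
Load: 20.9 × 9.81 = 205 N down at 2.8 m → arm 0.71 m, τ = 205 × 0.71 = 145.5 N·m counterclockwise.
Net moment of existing loads = 381.8 N·m counterclockwise.
The hanging mass weighs 45.7 × 9.81 = 448.3 N and must supply an equal clockwise moment, so its lever arm about the pivot is 381.8 / 448.3 = 0.852 m.
That puts it at 3.51 + 0.852 = 4.36 m from the left end.

x ≈ 4.36 m from the left end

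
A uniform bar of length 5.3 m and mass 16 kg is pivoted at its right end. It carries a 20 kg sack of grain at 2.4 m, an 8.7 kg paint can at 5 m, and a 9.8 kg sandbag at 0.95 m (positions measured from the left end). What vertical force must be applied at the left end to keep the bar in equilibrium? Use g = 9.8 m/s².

F ≈ 269 N

Sum moments about the right end (the unknown pivot reaction has zero arm there).
Beam weight: 16 × 9.8 = 156.8 N down at 2.65 m → arm 2.65 m, τ = 156.8 × 2.65 = 415.5 N·m counterclockwise.
Sack of grain: 20 × 9.8 = 196 N down at 2.4 m → arm 2.9 m, τ = 196 × 2.9 = 568.4 N·m counterclockwise.
Paint can: 8.7 × 9.8 = 85.26 N down at 5 m → arm 0.3 m, τ = 85.26 × 0.3 = 25.58 N·m counterclockwise.
Sandbag: 9.8 × 9.8 = 96.04 N down at 0.95 m → arm 4.35 m, τ = 96.04 × 4.35 = 417.8 N·m counterclockwise.
Net moment of the loads = 1427 N·m counterclockwise.
The upward force F acts at the left end, arm 5.3 m, giving F × 5.3 clockwise.
Balancing moments: F × 5.3 = 1427, giving F = 1427 / 5.3 = 269 N.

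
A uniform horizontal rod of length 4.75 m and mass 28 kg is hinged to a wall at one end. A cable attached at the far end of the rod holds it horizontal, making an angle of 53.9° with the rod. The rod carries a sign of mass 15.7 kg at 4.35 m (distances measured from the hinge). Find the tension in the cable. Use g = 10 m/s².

T ≈ 351 N

Sum moments about the hinge (the unknown hinge reaction has zero arm there).
Beam weight: 28 × 10 = 280 N down at 2.375 m → arm 2.375 m, τ = 280 × 2.375 = 665 N·m clockwise.
Sign: 15.7 × 10 = 157 N down at 4.35 m → arm 4.35 m, τ = 157 × 4.35 = 682.9 N·m clockwise.
Total clockwise load moment = 1348 N·m.
The cable tension T acts at 4.75 m; only its component perpendicular to the rod, T sinθ, produces torque. sin 53.9° = 0.808.
Balancing moments: T × 4.75 × 0.808 = 1348, giving T = 1348 / 3.838 = 351 N.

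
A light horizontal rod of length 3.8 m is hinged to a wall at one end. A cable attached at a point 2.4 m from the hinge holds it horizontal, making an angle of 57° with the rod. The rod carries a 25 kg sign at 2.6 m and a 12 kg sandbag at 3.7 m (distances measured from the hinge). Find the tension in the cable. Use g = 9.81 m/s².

Taking torques about the hinge:
Sign: 25 × 9.81 = 245.2 N down at 2.6 m → arm 2.6 m, τ = 245.2 × 2.6 = 637.5 N·m clockwise.
Sandbag: 12 × 9.81 = 117.7 N down at 3.7 m → arm 3.7 m, τ = 117.7 × 3.7 = 435.5 N·m clockwise.
Total clockwise load moment = 1073 N·m.
The cable tension T acts at 2.4 m; only its component perpendicular to the rod, T sinθ, produces torque. sin 57° = 0.8387.
For rotational equilibrium, T × 2.4 × 0.8387 = 1073, so T = 1073 / 2.013 = 533 N.

T ≈ 533 N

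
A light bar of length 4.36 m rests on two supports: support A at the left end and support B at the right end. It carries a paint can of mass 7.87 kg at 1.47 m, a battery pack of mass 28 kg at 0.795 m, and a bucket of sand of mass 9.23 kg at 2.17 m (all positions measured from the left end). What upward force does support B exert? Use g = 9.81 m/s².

Choose support A as the axis so its reaction then has zero moment arm.
Paint can: 7.87 × 9.81 = 77.2 N down at 1.47 m → arm 1.47 m, τ = 77.2 × 1.47 = 113.5 N·m clockwise.
Battery pack: 28 × 9.81 = 274.7 N down at 0.795 m → arm 0.795 m, τ = 274.7 × 0.795 = 218.4 N·m clockwise.
Bucket of sand: 9.23 × 9.81 = 90.55 N down at 2.17 m → arm 2.17 m, τ = 90.55 × 2.17 = 196.5 N·m clockwise.
Net load moment about support A = 528.4 N·m clockwise.
Reaction R at support B is upward at 4.36 m, arm 4.36 m → moment R × 4.36 counterclockwise.
For rotational equilibrium, R × 4.36 = 528.4, so R = 121 N.

R_B ≈ 121 N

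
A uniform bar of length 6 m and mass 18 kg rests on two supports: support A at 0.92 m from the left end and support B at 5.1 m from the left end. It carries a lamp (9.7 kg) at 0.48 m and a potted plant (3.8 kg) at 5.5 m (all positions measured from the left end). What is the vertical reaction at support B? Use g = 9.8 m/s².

Choose support A as the axis so its reaction then has zero moment arm.
Beam weight: 18 × 9.8 = 176.4 N down at 3 m → arm 2.08 m, τ = 176.4 × 2.08 = 366.9 N·m clockwise.
Lamp: 9.7 × 9.8 = 95.06 N down at 0.48 m → arm 0.44 m, τ = 95.06 × 0.44 = 41.83 N·m counterclockwise.
Potted plant: 3.8 × 9.8 = 37.24 N down at 5.5 m → arm 4.58 m, τ = 37.24 × 4.58 = 170.6 N·m clockwise.
Net load moment about support A = 495.7 N·m clockwise.
Reaction R at support B is upward at 5.1 m, arm 4.18 m → moment R × 4.18 counterclockwise.
Στ = 0 ⇒ R × 4.18 = 495.7 ⇒ R = 119 N.

R_B ≈ 119 N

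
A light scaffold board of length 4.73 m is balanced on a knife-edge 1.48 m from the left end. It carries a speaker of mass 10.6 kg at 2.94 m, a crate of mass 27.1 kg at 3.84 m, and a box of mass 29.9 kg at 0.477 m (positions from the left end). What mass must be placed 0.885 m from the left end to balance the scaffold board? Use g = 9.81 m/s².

m ≈ 83.1 kg

Take moments about the knife-edge (at 1.48 m from the left end).
Speaker: 10.6 × 9.81 = 104 N down at 2.94 m → arm 1.46 m, τ = 104 × 1.46 = 151.8 N·m clockwise.
Crate: 27.1 × 9.81 = 265.9 N down at 3.84 m → arm 2.36 m, τ = 265.9 × 2.36 = 627.5 N·m clockwise.
Box: 29.9 × 9.81 = 293.3 N down at 0.477 m → arm 1.003 m, τ = 293.3 × 1.003 = 294.2 N·m counterclockwise.
Net moment of known loads = 485.1 N·m clockwise.
An unknown mass m at 0.885 m has arm 0.595 m; its moment is m·g·0.595 counterclockwise.
Setting net torque to zero: m × 9.81 × 0.595 = 485.1 → m = 485.1 / (9.81 × 0.595) = 83.1 kg.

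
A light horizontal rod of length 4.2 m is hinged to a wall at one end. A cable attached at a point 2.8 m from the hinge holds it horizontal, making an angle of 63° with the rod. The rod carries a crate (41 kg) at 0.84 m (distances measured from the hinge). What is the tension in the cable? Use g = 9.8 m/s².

T ≈ 135 N

Taking torques about the hinge:
Crate: 41 × 9.8 = 401.8 N down at 0.84 m → arm 0.84 m, τ = 401.8 × 0.84 = 337.5 N·m clockwise.
Total clockwise load moment = 337.5 N·m.
The cable tension T acts at 2.8 m; only its component perpendicular to the rod, T sinθ, produces torque. sin 63° = 0.891.
Στ = 0 ⇒ T × 2.8 × 0.891 = 337.5 ⇒ T = 337.5 / 2.495 = 135 N.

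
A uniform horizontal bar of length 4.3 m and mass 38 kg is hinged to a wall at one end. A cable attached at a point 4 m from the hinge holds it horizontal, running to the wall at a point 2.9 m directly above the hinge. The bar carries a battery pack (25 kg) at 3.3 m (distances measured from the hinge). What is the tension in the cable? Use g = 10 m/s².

T ≈ 699 N

Choose the hinge as the axis so the unknown hinge reaction has zero arm there.
Beam weight: 38 × 10 = 380 N down at 2.15 m → arm 2.15 m, τ = 380 × 2.15 = 817 N·m clockwise.
Battery pack: 25 × 10 = 250 N down at 3.3 m → arm 3.3 m, τ = 250 × 3.3 = 825 N·m clockwise.
Total clockwise load moment = 1642 N·m.
The cable tension T acts at 4 m; only its component perpendicular to the bar, T sinθ, produces torque. sinθ = h/√(h²+d²) = 2.9/√(2.9²+4²) = 0.587.
Setting net torque to zero: T × 4 × 0.587 = 1642 → T = 1642 / 2.348 = 699 N.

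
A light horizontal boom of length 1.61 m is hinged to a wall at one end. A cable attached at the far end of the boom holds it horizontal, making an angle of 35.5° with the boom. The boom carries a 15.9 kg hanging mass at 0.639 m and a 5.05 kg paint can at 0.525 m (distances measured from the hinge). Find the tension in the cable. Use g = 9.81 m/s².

About the hinge:
Hanging mass: 15.9 × 9.81 = 156 N down at 0.639 m → arm 0.639 m, τ = 156 × 0.639 = 99.68 N·m clockwise.
Paint can: 5.05 × 9.81 = 49.54 N down at 0.525 m → arm 0.525 m, τ = 49.54 × 0.525 = 26.01 N·m clockwise.
Total clockwise load moment = 125.7 N·m.
The cable tension T acts at 1.61 m; only its component perpendicular to the boom, T sinθ, produces torque. sin 35.5° = 0.5807.
Balancing moments: T × 1.61 × 0.5807 = 125.7, giving T = 125.7 / 0.9349 = 134 N.

T ≈ 134 N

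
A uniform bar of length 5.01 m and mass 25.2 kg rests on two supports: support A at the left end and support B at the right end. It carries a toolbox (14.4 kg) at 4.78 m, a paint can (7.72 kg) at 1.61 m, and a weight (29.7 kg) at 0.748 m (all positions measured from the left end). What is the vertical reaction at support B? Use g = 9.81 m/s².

Taking torques about support A:
Beam weight: 25.2 × 9.81 = 247.2 N down at 2.505 m → arm 2.505 m, τ = 247.2 × 2.505 = 619.2 N·m clockwise.
Toolbox: 14.4 × 9.81 = 141.3 N down at 4.78 m → arm 4.78 m, τ = 141.3 × 4.78 = 675.4 N·m clockwise.
Paint can: 7.72 × 9.81 = 75.73 N down at 1.61 m → arm 1.61 m, τ = 75.73 × 1.61 = 121.9 N·m clockwise.
Weight: 29.7 × 9.81 = 291.4 N down at 0.748 m → arm 0.748 m, τ = 291.4 × 0.748 = 218 N·m clockwise.
Net load moment about support A = 1634 N·m clockwise.
Reaction R at support B is upward at 5.01 m, arm 5.01 m → moment R × 5.01 counterclockwise.
Setting net torque to zero: R × 5.01 = 1634 → R = 326 N.

R_B ≈ 326 N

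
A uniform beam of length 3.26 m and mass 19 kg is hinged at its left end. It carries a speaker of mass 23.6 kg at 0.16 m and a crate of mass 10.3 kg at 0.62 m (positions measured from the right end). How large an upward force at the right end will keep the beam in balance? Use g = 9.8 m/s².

Take moments about the left end.
Beam weight: 19 × 9.8 = 186.2 N down at 1.63 m → arm 1.63 m, τ = 186.2 × 1.63 = 303.5 N·m clockwise.
Speaker: 23.6 × 9.8 = 231.3 N down at 0.16 m → arm 3.1 m, τ = 231.3 × 3.1 = 717 N·m clockwise.
Crate: 10.3 × 9.8 = 100.9 N down at 0.62 m → arm 2.64 m, τ = 100.9 × 2.64 = 266.4 N·m clockwise.
Net moment of the loads = 1287 N·m clockwise.
The upward force F acts at the right end, arm 3.26 m, giving F × 3.26 counterclockwise.
For rotational equilibrium, F × 3.26 = 1287, so F = 1287 / 3.26 = 395 N.

F ≈ 395 N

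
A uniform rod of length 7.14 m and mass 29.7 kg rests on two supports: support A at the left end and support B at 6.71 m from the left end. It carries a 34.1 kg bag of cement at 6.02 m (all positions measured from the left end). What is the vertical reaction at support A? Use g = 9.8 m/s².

R_A ≈ 171 N

Choose support B as the axis so its reaction then has zero moment arm.
Beam weight: 29.7 × 9.8 = 291.1 N down at 3.57 m → arm 3.14 m, τ = 291.1 × 3.14 = 914.1 N·m counterclockwise.
Bag of cement: 34.1 × 9.8 = 334.2 N down at 6.02 m → arm 0.69 m, τ = 334.2 × 0.69 = 230.6 N·m counterclockwise.
Net load moment about support B = 1145 N·m counterclockwise.
Reaction R at support A is upward at 0 m, arm 6.71 m → moment R × 6.71 clockwise.
For rotational equilibrium, R × 6.71 = 1145, so R = 171 N.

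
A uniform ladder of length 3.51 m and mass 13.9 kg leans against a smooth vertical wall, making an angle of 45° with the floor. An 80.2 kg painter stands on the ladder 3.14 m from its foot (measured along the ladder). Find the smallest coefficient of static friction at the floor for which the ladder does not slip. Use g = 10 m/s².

Sum moments about the foot of the ladder (the floor normal and friction both act there and drop out).
Ladder weight 13.9×10 = 139 N acts at 1.755 m along the ladder; its horizontal arm is 1.755·cos45° = 1.241 m → τ = 172.5 N·m clockwise.
Painter: 80.2×10 = 802 N at 3.14 m → arm 2.22 m → τ = 1780 N·m clockwise.
Wall normal N acts horizontally at the top; its moment arm is the height L sinθ = 3.51·sin45° = 2.482 m, counterclockwise.
For rotational equilibrium, N × 2.482 = 1952, so N = 786.5 N.
ΣFx = 0 ⇒ f = N_wall = 786.5 N. ΣFy = 0 ⇒ N_floor = 941 N.
μ_min = f / N_floor = 786.5 / 941 = 0.836.

μ_min ≈ 0.836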